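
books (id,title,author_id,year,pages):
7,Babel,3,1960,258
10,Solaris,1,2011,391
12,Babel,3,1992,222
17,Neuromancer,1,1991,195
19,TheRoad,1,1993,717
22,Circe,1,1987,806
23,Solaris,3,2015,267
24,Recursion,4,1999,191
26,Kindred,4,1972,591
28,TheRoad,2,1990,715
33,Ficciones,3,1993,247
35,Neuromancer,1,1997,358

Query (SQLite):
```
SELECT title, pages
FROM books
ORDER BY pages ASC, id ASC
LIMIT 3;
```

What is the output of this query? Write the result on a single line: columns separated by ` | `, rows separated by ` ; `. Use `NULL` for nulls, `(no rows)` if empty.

Sort by pages asc, tiebreak id asc: (191, id=24), (195, id=17), (222, id=12), (247, id=33), (258, id=7), (267, id=23) …. Take first 3.

Recursion | 191 ; Neuromancer | 195 ; Babel | 222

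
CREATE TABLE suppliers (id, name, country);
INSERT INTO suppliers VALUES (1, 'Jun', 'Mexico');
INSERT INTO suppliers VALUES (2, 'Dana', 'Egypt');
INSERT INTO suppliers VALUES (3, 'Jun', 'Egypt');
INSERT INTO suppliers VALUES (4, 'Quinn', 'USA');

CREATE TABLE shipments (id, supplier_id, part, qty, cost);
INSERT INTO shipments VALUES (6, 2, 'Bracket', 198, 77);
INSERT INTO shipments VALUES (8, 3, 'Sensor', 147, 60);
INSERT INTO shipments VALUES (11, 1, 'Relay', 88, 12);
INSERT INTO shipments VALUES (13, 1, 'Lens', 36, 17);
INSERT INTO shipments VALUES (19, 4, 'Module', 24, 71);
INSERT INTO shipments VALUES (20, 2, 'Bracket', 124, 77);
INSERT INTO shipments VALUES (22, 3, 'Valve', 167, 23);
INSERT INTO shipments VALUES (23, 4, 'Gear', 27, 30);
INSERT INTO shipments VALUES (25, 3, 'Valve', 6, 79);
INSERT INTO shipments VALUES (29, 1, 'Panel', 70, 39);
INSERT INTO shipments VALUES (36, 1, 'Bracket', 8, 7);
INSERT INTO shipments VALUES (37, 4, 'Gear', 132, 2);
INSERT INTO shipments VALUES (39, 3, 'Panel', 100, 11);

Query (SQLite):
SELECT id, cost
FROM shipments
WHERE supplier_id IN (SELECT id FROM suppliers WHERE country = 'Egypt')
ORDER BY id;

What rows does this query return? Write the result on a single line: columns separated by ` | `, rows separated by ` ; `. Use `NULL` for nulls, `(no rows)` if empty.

6 | 77 ; 8 | 60 ; 20 | 77 ; 22 | 23 ; 25 | 79 ; 39 | 11

Inner query: suppliers.id where country = 'Egypt'.
Outer: keep shipments rows whose supplier_id is in that set.
Inner query → {2, 3}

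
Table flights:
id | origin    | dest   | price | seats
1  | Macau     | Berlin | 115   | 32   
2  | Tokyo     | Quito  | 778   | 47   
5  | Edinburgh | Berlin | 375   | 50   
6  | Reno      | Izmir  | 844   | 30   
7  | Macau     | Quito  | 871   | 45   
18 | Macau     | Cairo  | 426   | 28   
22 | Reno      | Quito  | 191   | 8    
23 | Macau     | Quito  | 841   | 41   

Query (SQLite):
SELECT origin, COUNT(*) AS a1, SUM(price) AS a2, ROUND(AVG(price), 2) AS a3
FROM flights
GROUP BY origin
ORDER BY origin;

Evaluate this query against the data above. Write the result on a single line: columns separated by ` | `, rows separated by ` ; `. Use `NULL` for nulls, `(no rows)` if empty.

Edinburgh | 1 | 375 | 375 ; Macau | 4 | 2253 | 563.25 ; Reno | 2 | 1035 | 517.5 ; Tokyo | 1 | 778 | 778

Group flights by origin.
Per group compute: COUNT(*), SUM(price), ROUND(AVG(price), 2).
  Edinburgh: ids {5} → COUNT(*)=1, SUM(price)=375, ROUND(AVG(price), 2)=375
  Macau: ids {1, 7, 18, 23} → COUNT(*)=4, SUM(price)=2253, ROUND(AVG(price), 2)=563.25
  Reno: ids {6, 22} → COUNT(*)=2, SUM(price)=1035, ROUND(AVG(price), 2)=517.5
  Tokyo: ids {2} → COUNT(*)=1, SUM(price)=778, ROUND(AVG(price), 2)=778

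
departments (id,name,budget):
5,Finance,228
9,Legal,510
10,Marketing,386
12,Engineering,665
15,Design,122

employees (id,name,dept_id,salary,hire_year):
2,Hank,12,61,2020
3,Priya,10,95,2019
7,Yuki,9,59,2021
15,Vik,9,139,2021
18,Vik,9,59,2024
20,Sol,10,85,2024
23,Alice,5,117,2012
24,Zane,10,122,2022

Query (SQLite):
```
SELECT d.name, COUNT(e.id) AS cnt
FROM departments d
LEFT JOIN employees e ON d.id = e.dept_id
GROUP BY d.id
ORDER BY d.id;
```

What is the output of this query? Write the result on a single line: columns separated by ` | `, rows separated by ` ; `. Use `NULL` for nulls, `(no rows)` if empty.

Finance | 1 ; Legal | 3 ; Marketing | 3 ; Engineering | 1 ; Design | 0

LEFT JOIN keeps every departments row; unmatched ones get NULL for employees columns.
Group by departments.id and compute COUNT(e.id). COUNT(col) of an all-NULL group is 0.
  5: ids {23} → COUNT(e.id)=1
  9: ids {7, 15, 18} → COUNT(e.id)=3
  10: ids {3, 20, 24} → COUNT(e.id)=3
  12: ids {2} → COUNT(e.id)=1
  15: ids {—} → COUNT(e.id)=0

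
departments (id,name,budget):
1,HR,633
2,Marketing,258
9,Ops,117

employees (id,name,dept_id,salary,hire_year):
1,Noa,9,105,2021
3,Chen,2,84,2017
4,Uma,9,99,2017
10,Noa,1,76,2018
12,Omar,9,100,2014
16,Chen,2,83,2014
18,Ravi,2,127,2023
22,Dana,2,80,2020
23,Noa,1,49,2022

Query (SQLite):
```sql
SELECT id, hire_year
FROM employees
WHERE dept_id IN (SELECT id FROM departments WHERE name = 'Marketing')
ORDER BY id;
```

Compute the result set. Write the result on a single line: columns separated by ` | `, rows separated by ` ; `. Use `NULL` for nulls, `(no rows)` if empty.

Inner query: departments.id where name = 'Marketing'.
Outer: keep employees rows whose dept_id is in that set.
Inner query → {2}

3 | 2017 ; 16 | 2014 ; 18 | 2023 ; 22 | 2020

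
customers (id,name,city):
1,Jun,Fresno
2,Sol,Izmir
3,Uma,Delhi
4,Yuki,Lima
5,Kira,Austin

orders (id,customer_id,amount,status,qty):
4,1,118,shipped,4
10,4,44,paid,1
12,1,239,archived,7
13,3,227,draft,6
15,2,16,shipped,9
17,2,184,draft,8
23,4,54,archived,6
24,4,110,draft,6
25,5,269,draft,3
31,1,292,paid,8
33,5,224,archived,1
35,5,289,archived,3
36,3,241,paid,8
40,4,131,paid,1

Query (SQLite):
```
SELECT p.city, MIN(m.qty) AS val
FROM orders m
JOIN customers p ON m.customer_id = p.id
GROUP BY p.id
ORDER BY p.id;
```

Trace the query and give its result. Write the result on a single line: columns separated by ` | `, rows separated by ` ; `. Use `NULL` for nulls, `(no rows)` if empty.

Fresno | 4 ; Izmir | 8 ; Delhi | 6 ; Lima | 1 ; Austin | 1

Join each orders row to its customers via customer_id.
Group joined rows by customers.id; compute MIN(m.qty) per group.
  1: ids {4, 12, 31} → MIN(m.qty)=4
  2: ids {15, 17} → MIN(m.qty)=8
  3: ids {13, 36} → MIN(m.qty)=6
  4: ids {10, 23, 24, 40} → MIN(m.qty)=1
  5: ids {25, 33, 35} → MIN(m.qty)=1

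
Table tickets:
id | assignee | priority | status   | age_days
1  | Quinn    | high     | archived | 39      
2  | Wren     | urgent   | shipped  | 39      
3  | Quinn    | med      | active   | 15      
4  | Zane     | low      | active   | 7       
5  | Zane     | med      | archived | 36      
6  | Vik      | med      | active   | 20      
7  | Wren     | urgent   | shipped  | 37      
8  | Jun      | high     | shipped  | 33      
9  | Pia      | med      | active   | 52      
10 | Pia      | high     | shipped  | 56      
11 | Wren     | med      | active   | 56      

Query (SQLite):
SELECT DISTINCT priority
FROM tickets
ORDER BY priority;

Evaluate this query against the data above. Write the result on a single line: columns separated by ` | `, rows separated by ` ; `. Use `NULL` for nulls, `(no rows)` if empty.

high ; low ; med ; urgent

Collect distinct priority values from tickets.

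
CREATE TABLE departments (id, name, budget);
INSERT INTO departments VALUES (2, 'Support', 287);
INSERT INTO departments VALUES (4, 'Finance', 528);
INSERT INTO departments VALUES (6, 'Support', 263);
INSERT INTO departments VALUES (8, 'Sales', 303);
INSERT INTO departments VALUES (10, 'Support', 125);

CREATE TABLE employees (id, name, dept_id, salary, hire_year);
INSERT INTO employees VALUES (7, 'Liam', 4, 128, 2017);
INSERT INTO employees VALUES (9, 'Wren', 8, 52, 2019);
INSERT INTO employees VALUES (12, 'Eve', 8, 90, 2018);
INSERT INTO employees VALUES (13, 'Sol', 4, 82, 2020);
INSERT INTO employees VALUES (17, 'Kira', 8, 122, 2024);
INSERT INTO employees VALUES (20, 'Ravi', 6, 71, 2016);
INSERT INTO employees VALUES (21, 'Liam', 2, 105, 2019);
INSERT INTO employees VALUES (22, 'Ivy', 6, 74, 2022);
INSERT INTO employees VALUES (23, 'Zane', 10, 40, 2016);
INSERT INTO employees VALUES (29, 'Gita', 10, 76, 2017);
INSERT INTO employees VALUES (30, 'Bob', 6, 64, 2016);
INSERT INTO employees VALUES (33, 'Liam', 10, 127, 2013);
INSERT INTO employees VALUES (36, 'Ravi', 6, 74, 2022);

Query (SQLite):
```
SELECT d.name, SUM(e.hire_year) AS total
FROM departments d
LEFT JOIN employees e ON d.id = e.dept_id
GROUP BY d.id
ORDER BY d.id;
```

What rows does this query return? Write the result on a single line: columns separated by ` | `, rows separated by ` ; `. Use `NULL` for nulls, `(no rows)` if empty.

Support | 2019 ; Finance | 4037 ; Support | 8076 ; Sales | 6061 ; Support | 6046

LEFT JOIN keeps every departments row; unmatched ones get NULL for employees columns.
Group by departments.id and compute SUM(e.hire_year). SUM over an all-NULL group is NULL.
  2: ids {21} → SUM(e.hire_year)=2019
  4: ids {7, 13} → SUM(e.hire_year)=4037
  6: ids {20, 22, 30, 36} → SUM(e.hire_year)=8076
  8: ids {9, 12, 17} → SUM(e.hire_year)=6061
  10: ids {23, 29, 33} → SUM(e.hire_year)=6046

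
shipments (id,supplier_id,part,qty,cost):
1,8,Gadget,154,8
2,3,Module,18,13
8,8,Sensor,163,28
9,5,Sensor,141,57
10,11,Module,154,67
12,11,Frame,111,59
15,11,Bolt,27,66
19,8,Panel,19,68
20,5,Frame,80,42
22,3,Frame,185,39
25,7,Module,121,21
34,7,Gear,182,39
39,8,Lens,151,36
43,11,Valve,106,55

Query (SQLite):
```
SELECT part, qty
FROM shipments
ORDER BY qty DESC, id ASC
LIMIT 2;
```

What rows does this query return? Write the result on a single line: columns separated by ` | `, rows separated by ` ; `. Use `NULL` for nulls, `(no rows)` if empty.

Sort by qty desc, tiebreak id asc: (185, id=22), (182, id=34), (163, id=8), (154, id=1), (154, id=10) …. Take first 2.

Frame | 185 ; Gear | 182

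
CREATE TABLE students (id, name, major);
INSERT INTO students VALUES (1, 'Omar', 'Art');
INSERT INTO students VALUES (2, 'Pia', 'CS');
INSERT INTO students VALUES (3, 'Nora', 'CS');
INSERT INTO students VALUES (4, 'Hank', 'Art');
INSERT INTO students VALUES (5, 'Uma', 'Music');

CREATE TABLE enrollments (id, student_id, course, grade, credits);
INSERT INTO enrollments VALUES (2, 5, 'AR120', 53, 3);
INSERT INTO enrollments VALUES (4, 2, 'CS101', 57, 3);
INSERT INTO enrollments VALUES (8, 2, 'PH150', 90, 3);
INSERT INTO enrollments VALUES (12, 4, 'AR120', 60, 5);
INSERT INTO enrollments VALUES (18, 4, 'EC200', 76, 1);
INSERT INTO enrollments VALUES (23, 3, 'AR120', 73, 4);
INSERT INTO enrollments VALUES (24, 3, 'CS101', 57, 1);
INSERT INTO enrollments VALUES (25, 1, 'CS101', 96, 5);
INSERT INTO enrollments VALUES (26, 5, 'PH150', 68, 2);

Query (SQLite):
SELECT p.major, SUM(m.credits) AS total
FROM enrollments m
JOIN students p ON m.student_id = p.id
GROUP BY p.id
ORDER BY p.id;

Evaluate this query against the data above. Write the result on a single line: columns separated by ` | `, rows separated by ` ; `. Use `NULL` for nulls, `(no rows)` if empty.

Join each enrollments row to its students via student_id.
Group joined rows by students.id; compute SUM(m.credits) per group.
  1: ids {25} → SUM(m.credits)=5
  2: ids {4, 8} → SUM(m.credits)=6
  3: ids {23, 24} → SUM(m.credits)=5
  4: ids {12, 18} → SUM(m.credits)=6
  5: ids {2, 26} → SUM(m.credits)=5

Art | 5 ; CS | 6 ; CS | 5 ; Art | 6 ; Music | 5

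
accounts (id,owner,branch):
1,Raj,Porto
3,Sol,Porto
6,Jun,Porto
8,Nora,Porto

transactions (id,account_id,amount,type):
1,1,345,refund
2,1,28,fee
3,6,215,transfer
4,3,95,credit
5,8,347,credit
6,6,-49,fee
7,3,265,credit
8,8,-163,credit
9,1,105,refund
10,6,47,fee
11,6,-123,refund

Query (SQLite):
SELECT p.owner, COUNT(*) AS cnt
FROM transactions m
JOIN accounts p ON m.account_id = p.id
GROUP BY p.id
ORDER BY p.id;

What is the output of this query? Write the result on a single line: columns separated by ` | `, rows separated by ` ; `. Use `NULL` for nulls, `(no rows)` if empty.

Join each transactions row to its accounts via account_id.
Group joined rows by accounts.id; compute COUNT(*) per group.
  1: ids {1, 2, 9} → COUNT(*)=3
  3: ids {4, 7} → COUNT(*)=2
  6: ids {3, 6, 10, 11} → COUNT(*)=4
  8: ids {5, 8} → COUNT(*)=2

Raj | 3 ; Sol | 2 ; Jun | 4 ; Nora | 2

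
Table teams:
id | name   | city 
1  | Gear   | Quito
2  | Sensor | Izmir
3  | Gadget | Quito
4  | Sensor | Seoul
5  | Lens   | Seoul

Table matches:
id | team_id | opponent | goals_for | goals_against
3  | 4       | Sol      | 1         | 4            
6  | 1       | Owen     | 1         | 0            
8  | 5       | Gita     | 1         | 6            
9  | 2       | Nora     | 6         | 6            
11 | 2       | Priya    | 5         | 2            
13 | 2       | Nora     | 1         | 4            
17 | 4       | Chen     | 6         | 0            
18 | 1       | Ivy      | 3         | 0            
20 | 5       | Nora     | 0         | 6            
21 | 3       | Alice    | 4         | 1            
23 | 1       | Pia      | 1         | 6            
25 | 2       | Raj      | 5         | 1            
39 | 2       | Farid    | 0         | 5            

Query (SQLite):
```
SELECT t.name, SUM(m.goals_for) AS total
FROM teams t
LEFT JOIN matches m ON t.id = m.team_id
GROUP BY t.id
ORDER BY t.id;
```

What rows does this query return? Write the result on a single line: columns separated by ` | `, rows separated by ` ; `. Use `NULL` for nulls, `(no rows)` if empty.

LEFT JOIN keeps every teams row; unmatched ones get NULL for matches columns.
Group by teams.id and compute SUM(m.goals_for). SUM over an all-NULL group is NULL.
  1: ids {6, 18, 23} → SUM(m.goals_for)=5
  2: ids {9, 11, 13, 25, 39} → SUM(m.goals_for)=17
  3: ids {21} → SUM(m.goals_for)=4
  4: ids {3, 17} → SUM(m.goals_for)=7
  5: ids {8, 20} → SUM(m.goals_for)=1

Gear | 5 ; Sensor | 17 ; Gadget | 4 ; Sensor | 7 ; Lens | 1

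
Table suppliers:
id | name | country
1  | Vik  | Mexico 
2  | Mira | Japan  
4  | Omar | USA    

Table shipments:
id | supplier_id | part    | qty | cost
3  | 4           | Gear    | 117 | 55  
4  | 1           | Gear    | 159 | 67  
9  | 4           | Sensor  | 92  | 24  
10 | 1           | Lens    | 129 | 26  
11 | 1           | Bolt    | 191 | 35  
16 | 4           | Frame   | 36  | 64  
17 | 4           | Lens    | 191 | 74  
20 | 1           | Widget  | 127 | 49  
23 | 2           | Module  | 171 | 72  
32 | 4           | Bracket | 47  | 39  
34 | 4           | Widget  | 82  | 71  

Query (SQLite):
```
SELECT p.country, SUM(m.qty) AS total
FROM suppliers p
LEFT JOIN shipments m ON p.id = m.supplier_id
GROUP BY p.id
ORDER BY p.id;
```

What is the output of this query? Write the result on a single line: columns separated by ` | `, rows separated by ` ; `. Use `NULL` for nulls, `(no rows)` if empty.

LEFT JOIN keeps every suppliers row; unmatched ones get NULL for shipments columns.
Group by suppliers.id and compute SUM(m.qty). SUM over an all-NULL group is NULL.
  1: ids {4, 10, 11, 20} → SUM(m.qty)=606
  2: ids {23} → SUM(m.qty)=171
  4: ids {3, 9, 16, 17, 32, 34} → SUM(m.qty)=565

Mexico | 606 ; Japan | 171 ; USA | 565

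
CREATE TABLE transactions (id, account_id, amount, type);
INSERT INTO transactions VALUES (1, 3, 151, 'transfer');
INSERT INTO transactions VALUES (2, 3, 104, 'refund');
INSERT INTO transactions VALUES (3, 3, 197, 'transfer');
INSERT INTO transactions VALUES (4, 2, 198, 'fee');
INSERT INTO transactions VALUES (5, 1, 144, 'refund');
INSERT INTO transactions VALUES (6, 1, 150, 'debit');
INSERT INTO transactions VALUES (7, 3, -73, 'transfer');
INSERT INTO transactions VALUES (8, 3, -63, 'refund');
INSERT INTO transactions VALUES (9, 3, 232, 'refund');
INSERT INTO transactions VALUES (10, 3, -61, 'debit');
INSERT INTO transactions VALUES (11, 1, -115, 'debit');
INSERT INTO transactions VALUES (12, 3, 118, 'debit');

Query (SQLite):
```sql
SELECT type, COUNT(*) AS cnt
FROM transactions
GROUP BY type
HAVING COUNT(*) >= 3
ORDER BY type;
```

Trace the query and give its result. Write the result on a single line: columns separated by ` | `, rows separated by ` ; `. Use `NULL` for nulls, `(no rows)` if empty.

Partition transactions by type; compute COUNT(*) within each group.
HAVING: keep groups with count ≥ 3.
  debit: ids {6, 10, 11, 12} → COUNT(*)=4
  fee: ids {4} → COUNT(*)=1
  refund: ids {2, 5, 8, 9} → COUNT(*)=4
  transfer: ids {1, 3, 7} → COUNT(*)=3

debit | 4 ; refund | 4 ; transfer | 3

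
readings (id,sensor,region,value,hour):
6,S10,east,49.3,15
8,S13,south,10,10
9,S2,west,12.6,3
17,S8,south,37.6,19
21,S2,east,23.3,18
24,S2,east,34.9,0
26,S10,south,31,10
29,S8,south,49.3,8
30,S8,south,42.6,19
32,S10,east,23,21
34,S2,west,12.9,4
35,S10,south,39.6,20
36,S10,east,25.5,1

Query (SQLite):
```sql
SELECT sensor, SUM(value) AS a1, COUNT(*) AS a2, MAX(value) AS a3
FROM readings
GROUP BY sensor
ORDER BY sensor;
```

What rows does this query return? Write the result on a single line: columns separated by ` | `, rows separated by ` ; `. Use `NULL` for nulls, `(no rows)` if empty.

S10 | 168.4 | 5 | 49.3 ; S13 | 10 | 1 | 10 ; S2 | 83.7 | 4 | 34.9 ; S8 | 129.5 | 3 | 49.3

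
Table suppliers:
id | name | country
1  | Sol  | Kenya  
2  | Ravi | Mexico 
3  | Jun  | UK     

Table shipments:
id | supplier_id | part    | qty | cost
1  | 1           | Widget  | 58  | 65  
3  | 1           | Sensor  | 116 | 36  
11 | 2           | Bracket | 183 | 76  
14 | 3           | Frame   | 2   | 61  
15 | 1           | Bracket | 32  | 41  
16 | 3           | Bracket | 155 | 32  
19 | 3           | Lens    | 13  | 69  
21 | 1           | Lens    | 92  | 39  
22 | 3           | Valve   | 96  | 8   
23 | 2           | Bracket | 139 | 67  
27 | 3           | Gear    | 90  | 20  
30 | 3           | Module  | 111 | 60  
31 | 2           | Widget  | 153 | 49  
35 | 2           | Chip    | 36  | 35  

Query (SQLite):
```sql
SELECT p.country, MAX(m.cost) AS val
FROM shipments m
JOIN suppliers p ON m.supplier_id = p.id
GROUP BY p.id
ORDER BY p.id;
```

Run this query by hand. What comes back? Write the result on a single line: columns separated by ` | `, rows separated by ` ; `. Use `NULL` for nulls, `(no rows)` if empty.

Kenya | 65 ; Mexico | 76 ; UK | 69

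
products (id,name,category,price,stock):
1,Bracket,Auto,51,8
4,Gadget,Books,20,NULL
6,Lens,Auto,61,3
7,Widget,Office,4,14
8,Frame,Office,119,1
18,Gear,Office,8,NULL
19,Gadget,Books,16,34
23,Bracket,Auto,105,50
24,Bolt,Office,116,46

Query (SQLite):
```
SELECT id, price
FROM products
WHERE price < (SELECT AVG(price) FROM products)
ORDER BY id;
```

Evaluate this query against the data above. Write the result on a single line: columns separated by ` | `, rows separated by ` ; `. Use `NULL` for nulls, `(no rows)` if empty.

1 | 51 ; 4 | 20 ; 7 | 4 ; 18 | 8 ; 19 | 16

Scalar subquery: AVG(price) over all products rows = 55.555556 (≈; comparison uses full precision).
Keep rows where price < that value.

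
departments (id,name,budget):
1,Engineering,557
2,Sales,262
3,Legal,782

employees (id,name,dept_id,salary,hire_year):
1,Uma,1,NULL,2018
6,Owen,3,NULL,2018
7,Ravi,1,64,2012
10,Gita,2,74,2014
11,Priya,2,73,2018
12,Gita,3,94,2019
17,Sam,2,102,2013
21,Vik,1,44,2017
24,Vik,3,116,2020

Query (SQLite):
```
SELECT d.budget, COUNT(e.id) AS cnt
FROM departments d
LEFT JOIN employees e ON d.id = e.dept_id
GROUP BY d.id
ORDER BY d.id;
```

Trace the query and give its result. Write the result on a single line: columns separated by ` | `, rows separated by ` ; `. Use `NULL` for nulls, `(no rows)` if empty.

LEFT JOIN keeps every departments row; unmatched ones get NULL for employees columns.
Group by departments.id and compute COUNT(e.id). COUNT(col) of an all-NULL group is 0.
  1: ids {1, 7, 21} → COUNT(e.id)=3
  2: ids {10, 11, 17} → COUNT(e.id)=3
  3: ids {6, 12, 24} → COUNT(e.id)=3

557 | 3 ; 262 | 3 ; 782 | 3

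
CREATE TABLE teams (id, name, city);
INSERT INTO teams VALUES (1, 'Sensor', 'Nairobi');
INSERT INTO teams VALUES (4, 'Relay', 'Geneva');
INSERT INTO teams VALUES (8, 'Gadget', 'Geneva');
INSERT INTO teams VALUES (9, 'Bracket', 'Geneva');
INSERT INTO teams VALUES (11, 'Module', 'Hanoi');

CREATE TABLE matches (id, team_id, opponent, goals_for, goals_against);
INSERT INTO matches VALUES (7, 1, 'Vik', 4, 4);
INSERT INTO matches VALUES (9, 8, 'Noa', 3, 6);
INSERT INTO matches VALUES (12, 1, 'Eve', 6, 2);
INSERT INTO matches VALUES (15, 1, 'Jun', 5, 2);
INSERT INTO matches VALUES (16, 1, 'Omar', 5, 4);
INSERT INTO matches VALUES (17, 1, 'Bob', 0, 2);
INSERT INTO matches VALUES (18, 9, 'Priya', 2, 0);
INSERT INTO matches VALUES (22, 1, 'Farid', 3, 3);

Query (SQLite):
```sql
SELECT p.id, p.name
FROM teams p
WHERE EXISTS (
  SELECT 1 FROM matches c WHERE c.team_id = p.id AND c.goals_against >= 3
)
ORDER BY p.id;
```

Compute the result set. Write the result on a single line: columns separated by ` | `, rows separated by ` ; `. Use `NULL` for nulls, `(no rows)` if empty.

1 | Sensor ; 8 | Gadget

For each teams row, check whether any matches with matching team_id has goals_against >= 3.
Keep rows where that is true.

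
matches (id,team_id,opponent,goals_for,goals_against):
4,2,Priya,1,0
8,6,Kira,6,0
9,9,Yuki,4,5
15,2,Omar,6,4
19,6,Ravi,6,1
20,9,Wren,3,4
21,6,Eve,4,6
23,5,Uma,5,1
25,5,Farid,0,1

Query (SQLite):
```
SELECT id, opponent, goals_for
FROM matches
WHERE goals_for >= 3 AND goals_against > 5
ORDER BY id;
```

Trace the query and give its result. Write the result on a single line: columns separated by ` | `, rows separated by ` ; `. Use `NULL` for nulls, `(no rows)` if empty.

21 | Eve | 4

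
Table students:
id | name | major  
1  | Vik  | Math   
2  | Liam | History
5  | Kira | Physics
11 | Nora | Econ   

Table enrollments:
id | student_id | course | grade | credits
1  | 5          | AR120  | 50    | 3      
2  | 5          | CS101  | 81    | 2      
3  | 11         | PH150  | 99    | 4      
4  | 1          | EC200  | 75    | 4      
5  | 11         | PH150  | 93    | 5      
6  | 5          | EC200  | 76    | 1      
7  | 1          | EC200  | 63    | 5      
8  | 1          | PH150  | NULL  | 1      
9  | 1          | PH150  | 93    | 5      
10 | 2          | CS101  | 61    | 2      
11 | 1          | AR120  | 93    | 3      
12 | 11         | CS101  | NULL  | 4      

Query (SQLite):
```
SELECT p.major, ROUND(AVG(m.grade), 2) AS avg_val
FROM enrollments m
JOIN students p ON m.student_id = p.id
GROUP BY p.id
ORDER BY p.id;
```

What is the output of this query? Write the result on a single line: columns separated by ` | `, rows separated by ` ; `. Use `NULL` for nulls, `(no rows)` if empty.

Math | 81 ; History | 61 ; Physics | 69 ; Econ | 96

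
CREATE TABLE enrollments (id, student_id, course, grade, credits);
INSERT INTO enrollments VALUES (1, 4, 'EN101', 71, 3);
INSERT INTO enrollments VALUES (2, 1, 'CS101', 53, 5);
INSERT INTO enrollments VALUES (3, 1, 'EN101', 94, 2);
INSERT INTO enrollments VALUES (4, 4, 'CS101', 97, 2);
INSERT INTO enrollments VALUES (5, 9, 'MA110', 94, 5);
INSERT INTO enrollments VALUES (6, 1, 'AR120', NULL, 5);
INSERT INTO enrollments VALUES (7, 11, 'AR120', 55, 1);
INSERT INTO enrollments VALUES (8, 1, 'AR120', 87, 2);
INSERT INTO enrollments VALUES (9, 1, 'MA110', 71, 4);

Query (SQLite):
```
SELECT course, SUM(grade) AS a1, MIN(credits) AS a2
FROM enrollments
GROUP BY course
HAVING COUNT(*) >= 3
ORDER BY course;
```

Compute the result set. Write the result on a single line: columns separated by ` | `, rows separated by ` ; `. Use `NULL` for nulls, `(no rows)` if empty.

AR120 | 142 | 1

Group enrollments by course.
Per group compute: SUM(grade), MIN(credits).
HAVING: drop groups with fewer than 3 rows.
  AR120: ids {6, 7, 8} → SUM(grade)=142, MIN(credits)=1
  CS101: ids {2, 4} → SUM(grade)=150, MIN(credits)=2
  EN101: ids {1, 3} → SUM(grade)=165, MIN(credits)=2
  MA110: ids {5, 9} → SUM(grade)=165, MIN(credits)=4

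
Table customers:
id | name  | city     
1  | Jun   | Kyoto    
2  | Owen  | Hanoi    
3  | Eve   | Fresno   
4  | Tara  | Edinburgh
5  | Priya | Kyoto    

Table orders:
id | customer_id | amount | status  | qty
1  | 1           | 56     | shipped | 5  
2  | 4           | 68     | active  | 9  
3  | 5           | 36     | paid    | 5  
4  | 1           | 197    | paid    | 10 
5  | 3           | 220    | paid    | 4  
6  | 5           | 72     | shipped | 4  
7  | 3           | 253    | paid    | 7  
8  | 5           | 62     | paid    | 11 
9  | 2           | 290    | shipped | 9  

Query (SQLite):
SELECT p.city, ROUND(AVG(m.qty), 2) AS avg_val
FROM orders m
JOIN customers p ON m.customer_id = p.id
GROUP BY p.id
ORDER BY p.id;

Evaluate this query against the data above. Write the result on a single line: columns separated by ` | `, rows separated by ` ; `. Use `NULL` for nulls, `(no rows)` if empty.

Kyoto | 7.5 ; Hanoi | 9 ; Fresno | 5.5 ; Edinburgh | 9 ; Kyoto | 6.67

Join each orders row to its customers via customer_id.
Group joined rows by customers.id; compute ROUND(AVG(m.qty), 2) per group.
  1: ids {1, 4} → ROUND(AVG(m.qty), 2)=7.5
  2: ids {9} → ROUND(AVG(m.qty), 2)=9
  3: ids {5, 7} → ROUND(AVG(m.qty), 2)=5.5
  4: ids {2} → ROUND(AVG(m.qty), 2)=9
  5: ids {3, 6, 8} → ROUND(AVG(m.qty), 2)=6.67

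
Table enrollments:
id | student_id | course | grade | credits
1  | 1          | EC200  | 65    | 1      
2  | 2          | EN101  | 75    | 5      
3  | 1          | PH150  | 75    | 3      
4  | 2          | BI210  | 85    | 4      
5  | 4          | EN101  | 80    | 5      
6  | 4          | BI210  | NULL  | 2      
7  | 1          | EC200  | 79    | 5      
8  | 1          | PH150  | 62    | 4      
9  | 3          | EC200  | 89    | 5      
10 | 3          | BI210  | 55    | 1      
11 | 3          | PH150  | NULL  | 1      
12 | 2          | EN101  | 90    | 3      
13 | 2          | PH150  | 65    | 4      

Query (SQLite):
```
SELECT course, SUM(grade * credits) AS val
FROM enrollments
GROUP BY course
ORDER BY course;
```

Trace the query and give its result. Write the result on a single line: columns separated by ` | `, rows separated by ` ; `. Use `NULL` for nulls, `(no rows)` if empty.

BI210 | 395 ; EC200 | 905 ; EN101 | 1045 ; PH150 | 733

For each row compute grade * credits.
Group by course; take SUM of the expression per group.
  BI210: ids {4, 6, 10} → SUM(grade * credits)=395
  EC200: ids {1, 7, 9} → SUM(grade * credits)=905
  EN101: ids {2, 5, 12} → SUM(grade * credits)=1045
  PH150: ids {3, 8, 11, 13} → SUM(grade * credits)=733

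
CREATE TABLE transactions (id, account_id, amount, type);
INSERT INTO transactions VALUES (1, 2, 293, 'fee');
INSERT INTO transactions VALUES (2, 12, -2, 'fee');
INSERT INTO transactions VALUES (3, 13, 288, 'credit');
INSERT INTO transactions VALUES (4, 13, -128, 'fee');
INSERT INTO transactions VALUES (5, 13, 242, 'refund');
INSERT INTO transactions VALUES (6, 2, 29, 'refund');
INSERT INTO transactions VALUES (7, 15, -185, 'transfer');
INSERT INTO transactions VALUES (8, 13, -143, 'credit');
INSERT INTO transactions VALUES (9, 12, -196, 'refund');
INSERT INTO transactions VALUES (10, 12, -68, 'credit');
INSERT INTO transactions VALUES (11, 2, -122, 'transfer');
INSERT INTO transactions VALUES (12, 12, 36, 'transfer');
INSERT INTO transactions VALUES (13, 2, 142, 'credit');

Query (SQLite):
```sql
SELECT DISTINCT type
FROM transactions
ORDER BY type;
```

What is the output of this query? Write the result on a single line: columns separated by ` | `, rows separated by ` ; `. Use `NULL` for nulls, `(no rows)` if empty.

credit ; fee ; refund ; transfer

Collect distinct type values from transactions.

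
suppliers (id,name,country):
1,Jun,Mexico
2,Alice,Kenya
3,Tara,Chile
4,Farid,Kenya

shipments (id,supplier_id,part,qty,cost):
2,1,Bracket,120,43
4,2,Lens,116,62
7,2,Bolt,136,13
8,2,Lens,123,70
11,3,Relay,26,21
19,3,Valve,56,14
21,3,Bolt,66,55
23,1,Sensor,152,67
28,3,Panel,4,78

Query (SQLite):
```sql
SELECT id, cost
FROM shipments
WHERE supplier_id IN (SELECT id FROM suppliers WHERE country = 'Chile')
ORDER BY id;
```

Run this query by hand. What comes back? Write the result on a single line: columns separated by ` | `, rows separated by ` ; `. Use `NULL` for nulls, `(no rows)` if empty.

11 | 21 ; 19 | 14 ; 21 | 55 ; 28 | 78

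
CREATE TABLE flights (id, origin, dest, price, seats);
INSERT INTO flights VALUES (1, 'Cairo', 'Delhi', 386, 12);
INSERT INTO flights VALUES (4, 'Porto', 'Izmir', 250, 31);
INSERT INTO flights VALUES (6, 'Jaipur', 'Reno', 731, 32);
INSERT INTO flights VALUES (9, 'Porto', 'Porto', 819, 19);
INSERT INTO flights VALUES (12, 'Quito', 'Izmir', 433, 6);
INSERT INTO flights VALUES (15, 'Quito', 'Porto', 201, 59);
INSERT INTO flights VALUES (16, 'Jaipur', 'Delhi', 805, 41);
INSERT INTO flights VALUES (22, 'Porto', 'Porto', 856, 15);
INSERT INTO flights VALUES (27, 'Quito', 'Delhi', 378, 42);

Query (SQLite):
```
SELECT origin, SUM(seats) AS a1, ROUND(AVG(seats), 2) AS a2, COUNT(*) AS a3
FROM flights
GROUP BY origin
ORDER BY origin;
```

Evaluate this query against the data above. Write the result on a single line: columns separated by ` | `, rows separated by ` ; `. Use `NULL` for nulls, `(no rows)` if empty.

Cairo | 12 | 12 | 1 ; Jaipur | 73 | 36.5 | 2 ; Porto | 65 | 21.67 | 3 ; Quito | 107 | 35.67 | 3

Group flights by origin.
Per group compute: SUM(seats), ROUND(AVG(seats), 2), COUNT(*).
  Cairo: ids {1} → SUM(seats)=12, ROUND(AVG(seats), 2)=12, COUNT(*)=1
  Jaipur: ids {6, 16} → SUM(seats)=73, ROUND(AVG(seats), 2)=36.5, COUNT(*)=2
  Porto: ids {4, 9, 22} → SUM(seats)=65, ROUND(AVG(seats), 2)=21.67, COUNT(*)=3
  Quito: ids {12, 15, 27} → SUM(seats)=107, ROUND(AVG(seats), 2)=35.67, COUNT(*)=3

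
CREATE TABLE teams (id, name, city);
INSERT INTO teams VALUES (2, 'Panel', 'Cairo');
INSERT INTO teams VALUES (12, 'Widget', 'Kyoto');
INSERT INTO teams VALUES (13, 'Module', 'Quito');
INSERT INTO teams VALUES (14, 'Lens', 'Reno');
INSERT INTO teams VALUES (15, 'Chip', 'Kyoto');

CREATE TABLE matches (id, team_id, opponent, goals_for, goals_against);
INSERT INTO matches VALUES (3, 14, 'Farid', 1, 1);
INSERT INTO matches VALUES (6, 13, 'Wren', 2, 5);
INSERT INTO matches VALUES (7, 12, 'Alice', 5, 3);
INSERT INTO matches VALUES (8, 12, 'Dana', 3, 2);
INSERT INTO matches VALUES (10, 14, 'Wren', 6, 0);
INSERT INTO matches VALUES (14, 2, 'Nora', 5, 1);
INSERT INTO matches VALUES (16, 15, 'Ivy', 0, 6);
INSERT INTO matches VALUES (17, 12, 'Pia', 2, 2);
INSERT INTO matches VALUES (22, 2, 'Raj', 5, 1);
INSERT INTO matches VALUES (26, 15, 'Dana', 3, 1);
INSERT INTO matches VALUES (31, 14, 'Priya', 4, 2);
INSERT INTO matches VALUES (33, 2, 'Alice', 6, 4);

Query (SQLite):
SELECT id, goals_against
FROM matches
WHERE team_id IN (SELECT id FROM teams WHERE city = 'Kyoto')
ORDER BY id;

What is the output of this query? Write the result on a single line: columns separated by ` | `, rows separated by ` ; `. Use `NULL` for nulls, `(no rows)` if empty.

Inner query: teams.id where city = 'Kyoto'.
Outer: keep matches rows whose team_id is in that set.
Inner query → {12, 15}

7 | 3 ; 8 | 2 ; 16 | 6 ; 17 | 2 ; 26 | 1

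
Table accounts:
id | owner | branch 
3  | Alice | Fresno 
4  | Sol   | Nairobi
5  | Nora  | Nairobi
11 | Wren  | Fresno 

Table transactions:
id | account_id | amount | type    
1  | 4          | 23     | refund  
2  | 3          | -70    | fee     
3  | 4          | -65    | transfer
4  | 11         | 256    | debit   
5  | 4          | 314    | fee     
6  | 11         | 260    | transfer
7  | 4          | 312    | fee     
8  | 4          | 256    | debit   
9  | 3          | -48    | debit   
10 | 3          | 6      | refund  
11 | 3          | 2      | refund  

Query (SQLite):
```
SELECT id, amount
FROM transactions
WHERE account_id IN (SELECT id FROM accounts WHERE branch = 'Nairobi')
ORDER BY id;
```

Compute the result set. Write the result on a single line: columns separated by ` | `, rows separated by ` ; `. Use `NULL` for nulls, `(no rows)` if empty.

Inner query: accounts.id where branch = 'Nairobi'.
Outer: keep transactions rows whose account_id is in that set.
Inner query → {4, 5}

1 | 23 ; 3 | -65 ; 5 | 314 ; 7 | 312 ; 8 | 256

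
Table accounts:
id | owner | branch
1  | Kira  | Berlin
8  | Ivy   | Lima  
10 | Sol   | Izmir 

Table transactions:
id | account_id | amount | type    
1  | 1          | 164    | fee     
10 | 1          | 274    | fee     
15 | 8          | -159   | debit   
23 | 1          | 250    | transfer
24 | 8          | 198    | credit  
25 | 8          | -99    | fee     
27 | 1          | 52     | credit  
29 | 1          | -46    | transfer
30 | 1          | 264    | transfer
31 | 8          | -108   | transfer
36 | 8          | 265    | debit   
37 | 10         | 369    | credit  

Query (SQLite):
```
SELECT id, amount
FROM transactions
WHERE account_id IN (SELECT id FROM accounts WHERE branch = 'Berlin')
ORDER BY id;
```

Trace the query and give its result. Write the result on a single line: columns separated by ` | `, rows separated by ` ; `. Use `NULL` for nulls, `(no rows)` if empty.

1 | 164 ; 10 | 274 ; 23 | 250 ; 27 | 52 ; 29 | -46 ; 30 | 264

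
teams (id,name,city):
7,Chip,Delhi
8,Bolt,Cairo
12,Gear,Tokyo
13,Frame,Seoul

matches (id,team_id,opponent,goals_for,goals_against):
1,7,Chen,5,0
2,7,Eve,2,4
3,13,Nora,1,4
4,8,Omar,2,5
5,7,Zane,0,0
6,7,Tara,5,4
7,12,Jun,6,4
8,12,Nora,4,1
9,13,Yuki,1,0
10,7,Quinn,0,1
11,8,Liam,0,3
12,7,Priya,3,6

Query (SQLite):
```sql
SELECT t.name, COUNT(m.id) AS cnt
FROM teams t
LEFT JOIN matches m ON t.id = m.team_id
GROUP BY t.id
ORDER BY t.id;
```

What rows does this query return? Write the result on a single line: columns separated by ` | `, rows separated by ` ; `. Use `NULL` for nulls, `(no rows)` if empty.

LEFT JOIN keeps every teams row; unmatched ones get NULL for matches columns.
Group by teams.id and compute COUNT(m.id). COUNT(col) of an all-NULL group is 0.
  7: ids {1, 2, 5, 6, 10, 12} → COUNT(m.id)=6
  8: ids {4, 11} → COUNT(m.id)=2
  12: ids {7, 8} → COUNT(m.id)=2
  13: ids {3, 9} → COUNT(m.id)=2

Chip | 6 ; Bolt | 2 ; Gear | 2 ; Frame | 2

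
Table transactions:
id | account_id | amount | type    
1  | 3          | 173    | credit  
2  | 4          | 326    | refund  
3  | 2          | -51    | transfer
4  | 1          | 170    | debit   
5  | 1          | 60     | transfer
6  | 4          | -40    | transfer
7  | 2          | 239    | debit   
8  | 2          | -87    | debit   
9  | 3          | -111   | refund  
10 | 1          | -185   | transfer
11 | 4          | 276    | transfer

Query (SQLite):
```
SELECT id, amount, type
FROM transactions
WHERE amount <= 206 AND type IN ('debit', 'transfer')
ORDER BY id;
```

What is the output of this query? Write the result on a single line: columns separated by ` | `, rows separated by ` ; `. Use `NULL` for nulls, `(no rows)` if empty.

3 | -51 | transfer ; 4 | 170 | debit ; 5 | 60 | transfer ; 6 | -40 | transfer ; 8 | -87 | debit ; 10 | -185 | transfer

amount <= 206: ids {1, 3, 4, 5, 6, 8, 9, 10}
type IN ('debit', 'transfer'): ids {3, 4, 5, 6, 7, 8, 10, 11}
Combine with AND.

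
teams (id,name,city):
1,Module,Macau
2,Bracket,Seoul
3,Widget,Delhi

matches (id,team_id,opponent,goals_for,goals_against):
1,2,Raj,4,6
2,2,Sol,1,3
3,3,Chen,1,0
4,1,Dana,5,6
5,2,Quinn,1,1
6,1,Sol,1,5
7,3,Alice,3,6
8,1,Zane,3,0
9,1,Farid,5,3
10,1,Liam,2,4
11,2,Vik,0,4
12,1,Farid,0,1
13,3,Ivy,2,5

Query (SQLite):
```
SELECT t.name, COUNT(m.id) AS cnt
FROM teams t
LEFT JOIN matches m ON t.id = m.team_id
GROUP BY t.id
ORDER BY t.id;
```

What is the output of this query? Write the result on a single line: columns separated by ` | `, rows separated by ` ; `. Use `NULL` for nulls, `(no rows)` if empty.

LEFT JOIN keeps every teams row; unmatched ones get NULL for matches columns.
Group by teams.id and compute COUNT(m.id). COUNT(col) of an all-NULL group is 0.
  1: ids {4, 6, 8, 9, 10, 12} → COUNT(m.id)=6
  2: ids {1, 2, 5, 11} → COUNT(m.id)=4
  3: ids {3, 7, 13} → COUNT(m.id)=3

Module | 6 ; Bracket | 4 ; Widget | 3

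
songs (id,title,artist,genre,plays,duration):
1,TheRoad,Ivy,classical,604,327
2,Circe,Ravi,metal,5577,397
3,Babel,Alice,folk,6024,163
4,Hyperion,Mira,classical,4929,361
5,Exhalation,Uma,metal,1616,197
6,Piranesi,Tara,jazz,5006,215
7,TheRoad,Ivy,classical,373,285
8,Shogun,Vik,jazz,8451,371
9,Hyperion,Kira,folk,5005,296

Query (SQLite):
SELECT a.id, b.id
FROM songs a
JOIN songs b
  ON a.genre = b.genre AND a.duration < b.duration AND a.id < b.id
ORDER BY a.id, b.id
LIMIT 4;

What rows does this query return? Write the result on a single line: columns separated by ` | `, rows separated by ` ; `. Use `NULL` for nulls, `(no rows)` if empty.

1 | 4 ; 3 | 9 ; 6 | 8

Pairs (a,b) with same genre, a.duration < b.duration, a.id < b.id.
genre groups: classical:{1,4,7} folk:{3,9} jazz:{6,8} metal:{2,5}
Ordered by (a.id, b.id); first 4.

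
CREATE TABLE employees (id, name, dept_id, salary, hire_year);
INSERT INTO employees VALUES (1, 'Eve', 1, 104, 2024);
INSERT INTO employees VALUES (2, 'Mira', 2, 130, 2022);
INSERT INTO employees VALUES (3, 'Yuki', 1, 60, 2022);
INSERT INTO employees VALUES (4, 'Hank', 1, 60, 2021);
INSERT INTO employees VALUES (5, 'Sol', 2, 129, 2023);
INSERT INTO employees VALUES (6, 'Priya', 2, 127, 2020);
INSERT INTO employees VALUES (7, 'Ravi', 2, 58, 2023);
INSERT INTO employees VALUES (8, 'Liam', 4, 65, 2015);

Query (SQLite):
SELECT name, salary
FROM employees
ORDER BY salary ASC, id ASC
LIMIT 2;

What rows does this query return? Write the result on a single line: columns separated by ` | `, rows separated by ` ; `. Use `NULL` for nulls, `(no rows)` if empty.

Sort by salary asc, tiebreak id asc: (58, id=7), (60, id=3), (60, id=4), (65, id=8), (104, id=1) …. Take first 2.

Ravi | 58 ; Yuki | 60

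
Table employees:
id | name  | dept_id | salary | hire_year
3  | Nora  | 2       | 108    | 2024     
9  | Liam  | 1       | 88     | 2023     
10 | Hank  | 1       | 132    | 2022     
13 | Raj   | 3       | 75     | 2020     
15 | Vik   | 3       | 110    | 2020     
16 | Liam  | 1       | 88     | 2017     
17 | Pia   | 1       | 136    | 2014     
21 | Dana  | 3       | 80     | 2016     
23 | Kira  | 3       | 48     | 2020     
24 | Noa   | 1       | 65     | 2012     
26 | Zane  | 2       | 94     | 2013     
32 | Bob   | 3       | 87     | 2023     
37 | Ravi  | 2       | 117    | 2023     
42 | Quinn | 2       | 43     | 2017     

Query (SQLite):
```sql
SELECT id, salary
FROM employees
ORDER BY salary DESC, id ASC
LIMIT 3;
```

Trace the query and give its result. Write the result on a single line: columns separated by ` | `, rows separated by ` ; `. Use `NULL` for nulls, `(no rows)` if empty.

17 | 136 ; 10 | 132 ; 37 | 117

Sort by salary desc, tiebreak id asc: (136, id=17), (132, id=10), (117, id=37), (110, id=15), (108, id=3), (94, id=26) …. Take first 3.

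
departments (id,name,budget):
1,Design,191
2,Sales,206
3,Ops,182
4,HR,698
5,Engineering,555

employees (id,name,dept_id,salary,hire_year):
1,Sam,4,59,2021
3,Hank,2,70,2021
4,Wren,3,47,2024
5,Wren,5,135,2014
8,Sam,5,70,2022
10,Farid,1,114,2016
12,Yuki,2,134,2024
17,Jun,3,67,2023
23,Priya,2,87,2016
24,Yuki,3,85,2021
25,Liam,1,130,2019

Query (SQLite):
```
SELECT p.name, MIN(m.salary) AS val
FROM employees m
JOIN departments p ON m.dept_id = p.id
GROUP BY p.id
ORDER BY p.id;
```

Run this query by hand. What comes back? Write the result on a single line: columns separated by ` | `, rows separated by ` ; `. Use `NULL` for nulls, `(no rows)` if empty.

Design | 114 ; Sales | 70 ; Ops | 47 ; HR | 59 ; Engineering | 70

Join each employees row to its departments via dept_id.
Group joined rows by departments.id; compute MIN(m.salary) per group.
  1: ids {10, 25} → MIN(m.salary)=114
  2: ids {3, 12, 23} → MIN(m.salary)=70
  3: ids {4, 17, 24} → MIN(m.salary)=47
  4: ids {1} → MIN(m.salary)=59
  5: ids {5, 8} → MIN(m.salary)=70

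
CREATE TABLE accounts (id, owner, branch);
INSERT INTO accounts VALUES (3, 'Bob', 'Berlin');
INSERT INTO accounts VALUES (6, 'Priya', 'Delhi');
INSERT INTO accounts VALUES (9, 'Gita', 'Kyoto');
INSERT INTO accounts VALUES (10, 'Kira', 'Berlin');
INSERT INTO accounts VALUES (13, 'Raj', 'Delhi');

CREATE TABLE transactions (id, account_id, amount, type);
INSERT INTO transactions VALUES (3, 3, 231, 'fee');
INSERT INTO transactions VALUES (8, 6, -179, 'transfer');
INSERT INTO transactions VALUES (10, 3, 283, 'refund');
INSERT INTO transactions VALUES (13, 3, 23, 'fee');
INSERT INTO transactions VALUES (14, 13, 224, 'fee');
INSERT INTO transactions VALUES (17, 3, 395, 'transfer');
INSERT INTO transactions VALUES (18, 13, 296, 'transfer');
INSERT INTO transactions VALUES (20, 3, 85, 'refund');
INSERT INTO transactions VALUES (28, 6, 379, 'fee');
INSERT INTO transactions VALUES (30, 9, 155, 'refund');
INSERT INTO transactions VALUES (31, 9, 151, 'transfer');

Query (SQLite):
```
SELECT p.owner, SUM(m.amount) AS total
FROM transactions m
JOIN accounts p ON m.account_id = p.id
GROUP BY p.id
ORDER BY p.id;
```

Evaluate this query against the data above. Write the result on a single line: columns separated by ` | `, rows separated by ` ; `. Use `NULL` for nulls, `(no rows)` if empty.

Bob | 1017 ; Priya | 200 ; Gita | 306 ; Raj | 520

Join each transactions row to its accounts via account_id.
Group joined rows by accounts.id; compute SUM(m.amount) per group.
  3: ids {3, 10, 13, 17, 20} → SUM(m.amount)=1017
  6: ids {8, 28} → SUM(m.amount)=200
  9: ids {30, 31} → SUM(m.amount)=306
  13: ids {14, 18} → SUM(m.amount)=520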